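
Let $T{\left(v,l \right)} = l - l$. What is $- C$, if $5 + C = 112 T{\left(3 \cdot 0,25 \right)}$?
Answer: $5$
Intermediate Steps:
$T{\left(v,l \right)} = 0$
$C = -5$ ($C = -5 + 112 \cdot 0 = -5 + 0 = -5$)
$- C = \left(-1\right) \left(-5\right) = 5$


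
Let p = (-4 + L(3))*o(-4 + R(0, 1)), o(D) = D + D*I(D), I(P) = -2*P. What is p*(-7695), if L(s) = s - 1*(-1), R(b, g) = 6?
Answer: 0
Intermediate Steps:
L(s) = 1 + s (L(s) = s + 1 = 1 + s)
o(D) = D - 2*D**2 (o(D) = D + D*(-2*D) = D - 2*D**2)
p = 0 (p = (-4 + (1 + 3))*((-4 + 6)*(1 - 2*(-4 + 6))) = (-4 + 4)*(2*(1 - 2*2)) = 0*(2*(1 - 4)) = 0*(2*(-3)) = 0*(-6) = 0)
p*(-7695) = 0*(-7695) = 0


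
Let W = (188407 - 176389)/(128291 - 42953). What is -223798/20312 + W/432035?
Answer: -687600737603227/62406932123580 ≈ -11.018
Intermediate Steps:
W = 2003/14223 (W = 12018/85338 = 12018*(1/85338) = 2003/14223 ≈ 0.14083)
-223798/20312 + W/432035 = -223798/20312 + (2003/14223)/432035 = -223798*1/20312 + (2003/14223)*(1/432035) = -111899/10156 + 2003/6144833805 = -687600737603227/62406932123580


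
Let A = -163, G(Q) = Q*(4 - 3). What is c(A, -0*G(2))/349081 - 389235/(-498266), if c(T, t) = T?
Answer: 135793325677/173935193546 ≈ 0.78071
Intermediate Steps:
G(Q) = Q (G(Q) = Q*1 = Q)
c(A, -0*G(2))/349081 - 389235/(-498266) = -163/349081 - 389235/(-498266) = -163*1/349081 - 389235*(-1/498266) = -163/349081 + 389235/498266 = 135793325677/173935193546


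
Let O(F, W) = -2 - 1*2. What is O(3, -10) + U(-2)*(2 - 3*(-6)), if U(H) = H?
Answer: -44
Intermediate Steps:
O(F, W) = -4 (O(F, W) = -2 - 2 = -4)
O(3, -10) + U(-2)*(2 - 3*(-6)) = -4 - 2*(2 - 3*(-6)) = -4 - 2*(2 + 18) = -4 - 2*20 = -4 - 40 = -44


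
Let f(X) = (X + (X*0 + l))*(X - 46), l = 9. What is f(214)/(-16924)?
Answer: -9366/4231 ≈ -2.2137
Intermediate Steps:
f(X) = (-46 + X)*(9 + X) (f(X) = (X + (X*0 + 9))*(X - 46) = (X + (0 + 9))*(-46 + X) = (X + 9)*(-46 + X) = (9 + X)*(-46 + X) = (-46 + X)*(9 + X))
f(214)/(-16924) = (-414 + 214² - 37*214)/(-16924) = (-414 + 45796 - 7918)*(-1/16924) = 37464*(-1/16924) = -9366/4231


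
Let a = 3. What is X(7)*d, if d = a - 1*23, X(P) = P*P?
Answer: -980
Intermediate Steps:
X(P) = P²
d = -20 (d = 3 - 1*23 = 3 - 23 = -20)
X(7)*d = 7²*(-20) = 49*(-20) = -980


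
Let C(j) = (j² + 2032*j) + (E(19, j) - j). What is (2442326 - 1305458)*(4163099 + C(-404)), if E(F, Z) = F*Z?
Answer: 3976895003820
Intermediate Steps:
C(j) = j² + 2050*j (C(j) = (j² + 2032*j) + (19*j - j) = (j² + 2032*j) + 18*j = j² + 2050*j)
(2442326 - 1305458)*(4163099 + C(-404)) = (2442326 - 1305458)*(4163099 - 404*(2050 - 404)) = 1136868*(4163099 - 404*1646) = 1136868*(4163099 - 664984) = 1136868*3498115 = 3976895003820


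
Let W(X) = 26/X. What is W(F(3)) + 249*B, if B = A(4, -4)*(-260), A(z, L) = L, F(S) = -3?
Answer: 776854/3 ≈ 2.5895e+5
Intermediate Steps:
B = 1040 (B = -4*(-260) = 1040)
W(F(3)) + 249*B = 26/(-3) + 249*1040 = 26*(-1/3) + 258960 = -26/3 + 258960 = 776854/3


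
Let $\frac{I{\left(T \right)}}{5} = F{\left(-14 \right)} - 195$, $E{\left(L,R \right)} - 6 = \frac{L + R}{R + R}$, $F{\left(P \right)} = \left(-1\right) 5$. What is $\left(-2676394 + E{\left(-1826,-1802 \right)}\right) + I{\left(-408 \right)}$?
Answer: $- \frac{2412325681}{901} \approx -2.6774 \cdot 10^{6}$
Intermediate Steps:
$F{\left(P \right)} = -5$
$E{\left(L,R \right)} = 6 + \frac{L + R}{2 R}$ ($E{\left(L,R \right)} = 6 + \frac{L + R}{R + R} = 6 + \frac{L + R}{2 R}$)
$I{\left(T \right)} = -1000$ ($I{\left(T \right)} = 5 \left(-5 - 195\right) = 5 \left(-200\right) = -1000$)
$\left(-2676394 + E{\left(-1826,-1802 \right)}\right) + I{\left(-408 \right)} = \left(-2676394 + \frac{-1826 + 13 \left(-1802\right)}{2 \left(-1802\right)}\right) - 1000 = \left(-2676394 + \frac{1}{2} \left(- \frac{1}{1802}\right) \left(-1826 - 23426\right)\right) - 1000 = \left(-2676394 + \frac{1}{2} \left(- \frac{1}{1802}\right) \left(-25252\right)\right) - 1000 = \left(-2676394 + \frac{6313}{901}\right) - 1000 = - \frac{2411424681}{901} - 1000 = - \frac{2412325681}{901}$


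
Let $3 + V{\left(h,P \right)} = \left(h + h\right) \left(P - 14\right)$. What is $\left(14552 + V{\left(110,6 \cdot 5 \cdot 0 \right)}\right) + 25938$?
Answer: $37407$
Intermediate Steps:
$V{\left(h,P \right)} = -3 + 2 h \left(-14 + P\right)$ ($V{\left(h,P \right)} = -3 + \left(h + h\right) \left(P - 14\right) = -3 + 2 h \left(-14 + P\right)$)
$\left(14552 + V{\left(110,6 \cdot 5 \cdot 0 \right)}\right) + 25938 = \left(14552 - \left(3083 - 2 \cdot 6 \cdot 5 \cdot 0 \cdot 110\right)\right) + 25938 = \left(14552 - \left(3083 - 2 \cdot 6 \cdot 0 \cdot 110\right)\right) + 25938 = \left(14552 - 3083\right) + 25938 = 11469 + 25938 = 37407$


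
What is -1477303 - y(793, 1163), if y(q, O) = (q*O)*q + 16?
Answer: -732828706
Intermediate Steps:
y(q, O) = 16 + O*q**2 (y(q, O) = (O*q)*q + 16 = O*q**2 + 16 = 16 + O*q**2)
-1477303 - y(793, 1163) = -1477303 - (16 + 1163*793**2) = -1477303 - (16 + 1163*628849) = -1477303 - (16 + 731351387) = -1477303 - 1*731351403 = -1477303 - 731351403 = -732828706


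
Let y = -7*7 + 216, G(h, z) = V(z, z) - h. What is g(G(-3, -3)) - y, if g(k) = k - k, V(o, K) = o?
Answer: -167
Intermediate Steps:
G(h, z) = z - h
g(k) = 0
y = 167 (y = -49 + 216 = 167)
g(G(-3, -3)) - y = 0 - 1*167 = 0 - 167 = -167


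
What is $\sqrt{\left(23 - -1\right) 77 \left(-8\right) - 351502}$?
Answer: $i \sqrt{366286} \approx 605.22 i$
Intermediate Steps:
$\sqrt{\left(23 - -1\right) 77 \left(-8\right) - 351502} = \sqrt{\left(23 + 1\right) 77 \left(-8\right) - 351502} = \sqrt{24 \cdot 77 \left(-8\right) - 351502} = \sqrt{1848 \left(-8\right) - 351502} = \sqrt{-14784 - 351502} = \sqrt{-366286} = i \sqrt{366286}$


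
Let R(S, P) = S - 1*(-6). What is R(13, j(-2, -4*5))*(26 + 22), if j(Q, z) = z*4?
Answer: 912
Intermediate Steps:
j(Q, z) = 4*z
R(S, P) = 6 + S (R(S, P) = S + 6 = 6 + S)
R(13, j(-2, -4*5))*(26 + 22) = (6 + 13)*(26 + 22) = 19*48 = 912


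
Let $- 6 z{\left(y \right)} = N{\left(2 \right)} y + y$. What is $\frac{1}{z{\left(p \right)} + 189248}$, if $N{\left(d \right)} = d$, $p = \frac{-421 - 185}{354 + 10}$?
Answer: $\frac{364}{68886575} \approx 5.284 \cdot 10^{-6}$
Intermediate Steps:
$p = - \frac{303}{182}$ ($p = - \frac{606}{364} = \left(-606\right) \frac{1}{364} = - \frac{303}{182} \approx -1.6648$)
$z{\left(y \right)} = - \frac{y}{2}$ ($z{\left(y \right)} = - \frac{2 y + y}{6} = - \frac{3 y}{6} = - \frac{y}{2}$)
$\frac{1}{z{\left(p \right)} + 189248} = \frac{1}{\left(- \frac{1}{2}\right) \left(- \frac{303}{182}\right) + 189248} = \frac{1}{\frac{303}{364} + 189248} = \frac{1}{\frac{68886575}{364}} = \frac{364}{68886575}$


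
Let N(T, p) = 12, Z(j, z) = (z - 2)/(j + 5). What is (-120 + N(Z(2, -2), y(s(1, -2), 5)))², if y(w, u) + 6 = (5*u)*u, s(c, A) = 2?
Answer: 11664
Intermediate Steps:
Z(j, z) = (-2 + z)/(5 + j)
y(w, u) = -6 + 5*u² (y(w, u) = -6 + (5*u)*u = -6 + 5*u²)
(-120 + N(Z(2, -2), y(s(1, -2), 5)))² = (-120 + 12)² = (-108)² = 11664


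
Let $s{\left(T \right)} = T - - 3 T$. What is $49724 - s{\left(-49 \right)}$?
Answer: $49920$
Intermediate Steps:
$s{\left(T \right)} = 4 T$ ($s{\left(T \right)} = T + 3 T = 4 T$)
$49724 - s{\left(-49 \right)} = 49724 - 4 \left(-49\right) = 49724 - -196 = 49724 + 196 = 49920$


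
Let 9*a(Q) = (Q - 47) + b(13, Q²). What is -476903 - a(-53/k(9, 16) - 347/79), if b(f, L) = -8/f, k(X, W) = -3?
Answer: -13223937482/27729 ≈ -4.7690e+5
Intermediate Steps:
a(Q) = -619/117 + Q/9 (a(Q) = ((Q - 47) - 8/13)/9 = ((-47 + Q) - 8*1/13)/9 = ((-47 + Q) - 8/13)/9 = (-619/13 + Q)/9 = -619/117 + Q/9)
-476903 - a(-53/k(9, 16) - 347/79) = -476903 - (-619/117 + (-53/(-3) - 347/79)/9) = -476903 - (-619/117 + (-53*(-⅓) - 347*1/79)/9) = -476903 - (-619/117 + (53/3 - 347/79)/9) = -476903 - (-619/117 + (⅑)*(3146/237)) = -476903 - (-619/117 + 3146/2133) = -476903 - 1*(-105805/27729) = -476903 + 105805/27729 = -13223937482/27729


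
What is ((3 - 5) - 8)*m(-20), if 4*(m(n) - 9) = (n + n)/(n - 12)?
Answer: -745/8 ≈ -93.125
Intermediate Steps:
m(n) = 9 + n/(2*(-12 + n)) (m(n) = 9 + ((n + n)/(n - 12))/4 = 9 + ((2*n)/(-12 + n))/4 = 9 + (2*n/(-12 + n))/4 = 9 + n/(2*(-12 + n)))
((3 - 5) - 8)*m(-20) = ((3 - 5) - 8)*((-216 + 19*(-20))/(2*(-12 - 20))) = (-2 - 8)*((1/2)*(-216 - 380)/(-32)) = -5*(-1)*(-596)/32 = -10*149/16 = -745/8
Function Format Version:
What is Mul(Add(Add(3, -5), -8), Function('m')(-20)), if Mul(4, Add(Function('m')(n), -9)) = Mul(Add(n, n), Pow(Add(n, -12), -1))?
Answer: Rational(-745, 8) ≈ -93.125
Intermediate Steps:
Function('m')(n) = Add(9, Mul(Rational(1, 2), n, Pow(Add(-12, n), -1))) (Function('m')(n) = Add(9, Mul(Rational(1, 4), Mul(Add(n, n), Pow(Add(n, -12), -1)))) = Add(9, Mul(Rational(1, 4), Mul(Mul(2, n), Pow(Add(-12, n), -1)))) = Add(9, Mul(Rational(1, 4), Mul(2, n, Pow(Add(-12, n), -1)))) = Add(9, Mul(Rational(1, 2), n, Pow(Add(-12, n), -1))))
Mul(Add(Add(3, -5), -8), Function('m')(-20)) = Mul(Add(Add(3, -5), -8), Mul(Rational(1, 2), Pow(Add(-12, -20), -1), Add(-216, Mul(19, -20)))) = Mul(Add(-2, -8), Mul(Rational(1, 2), Pow(-32, -1), Add(-216, -380))) = Mul(-10, Mul(Rational(1, 2), Rational(-1, 32), -596)) = Mul(-10, Rational(149, 16)) = Rational(-745, 8)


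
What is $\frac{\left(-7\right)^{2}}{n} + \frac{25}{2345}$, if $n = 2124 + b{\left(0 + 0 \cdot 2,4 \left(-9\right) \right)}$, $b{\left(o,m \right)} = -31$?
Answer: $\frac{4778}{140231} \approx 0.034072$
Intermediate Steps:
$n = 2093$ ($n = 2124 - 31 = 2093$)
$\frac{\left(-7\right)^{2}}{n} + \frac{25}{2345} = \frac{\left(-7\right)^{2}}{2093} + \frac{25}{2345} = 49 \cdot \frac{1}{2093} + 25 \cdot \frac{1}{2345} = \frac{7}{299} + \frac{5}{469} = \frac{4778}{140231}$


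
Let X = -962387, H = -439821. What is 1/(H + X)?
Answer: -1/1402208 ≈ -7.1316e-7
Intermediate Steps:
1/(H + X) = 1/(-439821 - 962387) = 1/(-1402208) = -1/1402208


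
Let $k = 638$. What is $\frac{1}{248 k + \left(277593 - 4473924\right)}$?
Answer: $- \frac{1}{4038107} \approx -2.4764 \cdot 10^{-7}$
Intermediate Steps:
$\frac{1}{248 k + \left(277593 - 4473924\right)} = \frac{1}{248 \cdot 638 + \left(277593 - 4473924\right)} = \frac{1}{158224 - 4196331} = \frac{1}{-4038107} = - \frac{1}{4038107}$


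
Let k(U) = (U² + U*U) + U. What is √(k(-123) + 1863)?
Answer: √31998 ≈ 178.88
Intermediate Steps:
k(U) = U + 2*U² (k(U) = (U² + U²) + U = 2*U² + U = U + 2*U²)
√(k(-123) + 1863) = √(-123*(1 + 2*(-123)) + 1863) = √(-123*(1 - 246) + 1863) = √(-123*(-245) + 1863) = √(30135 + 1863) = √31998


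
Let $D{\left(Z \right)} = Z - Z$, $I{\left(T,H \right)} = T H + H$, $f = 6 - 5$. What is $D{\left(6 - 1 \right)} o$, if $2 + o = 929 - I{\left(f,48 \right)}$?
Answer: $0$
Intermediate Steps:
$f = 1$ ($f = 6 - 5 = 1$)
$I{\left(T,H \right)} = H + H T$ ($I{\left(T,H \right)} = H T + H = H + H T$)
$D{\left(Z \right)} = 0$
$o = 831$ ($o = -2 + \left(929 - 48 \left(1 + 1\right)\right) = -2 + \left(929 - 48 \cdot 2\right) = -2 + \left(929 - 96\right) = -2 + 833 = 831$)
$D{\left(6 - 1 \right)} o = 0 \cdot 831 = 0$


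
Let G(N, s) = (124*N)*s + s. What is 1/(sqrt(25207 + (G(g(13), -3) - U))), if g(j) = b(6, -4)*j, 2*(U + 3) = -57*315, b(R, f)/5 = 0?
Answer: sqrt(136738)/68369 ≈ 0.0054086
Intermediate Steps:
b(R, f) = 0 (b(R, f) = 5*0 = 0)
U = -17961/2 (U = -3 + (-57*315)/2 = -3 + (1/2)*(-17955) = -3 - 17955/2 = -17961/2 ≈ -8980.5)
g(j) = 0 (g(j) = 0*j = 0)
G(N, s) = s + 124*N*s (G(N, s) = 124*N*s + s = s + 124*N*s)
1/(sqrt(25207 + (G(g(13), -3) - U))) = 1/(sqrt(25207 + (-3*(1 + 124*0) - 1*(-17961/2)))) = 1/(sqrt(25207 + (-3*(1 + 0) + 17961/2))) = 1/(sqrt(25207 + (-3*1 + 17961/2))) = 1/(sqrt(25207 + (-3 + 17961/2))) = 1/(sqrt(25207 + 17955/2)) = 1/(sqrt(68369/2)) = 1/(sqrt(136738)/2) = sqrt(136738)/68369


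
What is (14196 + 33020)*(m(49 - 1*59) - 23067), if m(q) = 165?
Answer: -1081340832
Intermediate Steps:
(14196 + 33020)*(m(49 - 1*59) - 23067) = (14196 + 33020)*(165 - 23067) = 47216*(-22902) = -1081340832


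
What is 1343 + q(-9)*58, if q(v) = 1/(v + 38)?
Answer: 1345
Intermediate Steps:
q(v) = 1/(38 + v)
1343 + q(-9)*58 = 1343 + 58/(38 - 9) = 1343 + 58/29 = 1343 + (1/29)*58 = 1343 + 2 = 1345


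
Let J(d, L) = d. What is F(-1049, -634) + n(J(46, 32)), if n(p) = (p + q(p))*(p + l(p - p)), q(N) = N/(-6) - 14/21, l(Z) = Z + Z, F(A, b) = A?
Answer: 2051/3 ≈ 683.67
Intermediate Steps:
l(Z) = 2*Z
q(N) = -2/3 - N/6 (q(N) = N*(-1/6) - 14*1/21 = -N/6 - 2/3 = -2/3 - N/6)
n(p) = p*(-2/3 + 5*p/6) (n(p) = (p + (-2/3 - p/6))*(p + 2*(p - p)) = (-2/3 + 5*p/6)*(p + 2*0) = (-2/3 + 5*p/6)*(p + 0) = (-2/3 + 5*p/6)*p = p*(-2/3 + 5*p/6))
F(-1049, -634) + n(J(46, 32)) = -1049 + (1/6)*46*(-4 + 5*46) = -1049 + (1/6)*46*(-4 + 230) = -1049 + (1/6)*46*226 = -1049 + 5198/3 = 2051/3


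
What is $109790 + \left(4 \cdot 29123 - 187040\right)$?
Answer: $39242$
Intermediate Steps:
$109790 + \left(4 \cdot 29123 - 187040\right) = 109790 + \left(116492 - 187040\right) = 109790 - 70548 = 39242$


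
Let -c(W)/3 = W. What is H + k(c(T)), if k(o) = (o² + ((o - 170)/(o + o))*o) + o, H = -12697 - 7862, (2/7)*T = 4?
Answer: -18943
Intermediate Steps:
T = 14 (T = (7/2)*4 = 14)
c(W) = -3*W
H = -20559
k(o) = -85 + o² + 3*o/2 (k(o) = (o² + ((-170 + o)/((2*o)))*o) + o = (o² + ((-170 + o)*(1/(2*o)))*o) + o = (o² + ((-170 + o)/(2*o))*o) + o = (o² + (-85 + o/2)) + o = (-85 + o² + o/2) + o = -85 + o² + 3*o/2)
H + k(c(T)) = -20559 + (-85 + (-3*14)² + 3*(-3*14)/2) = -20559 + (-85 + (-42)² + (3/2)*(-42)) = -20559 + (-85 + 1764 - 63) = -20559 + 1616 = -18943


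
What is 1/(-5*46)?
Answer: -1/230 ≈ -0.0043478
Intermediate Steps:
1/(-5*46) = 1/(-230) = -1/230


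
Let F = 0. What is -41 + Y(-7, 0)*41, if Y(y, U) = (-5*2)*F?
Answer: -41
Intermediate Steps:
Y(y, U) = 0 (Y(y, U) = -5*2*0 = -10*0 = 0)
-41 + Y(-7, 0)*41 = -41 + 0*41 = -41 + 0 = -41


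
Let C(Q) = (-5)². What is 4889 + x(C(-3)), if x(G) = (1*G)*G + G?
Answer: 5539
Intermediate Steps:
C(Q) = 25
x(G) = G + G² (x(G) = G*G + G = G² + G = G + G²)
4889 + x(C(-3)) = 4889 + 25*(1 + 25) = 4889 + 25*26 = 4889 + 650 = 5539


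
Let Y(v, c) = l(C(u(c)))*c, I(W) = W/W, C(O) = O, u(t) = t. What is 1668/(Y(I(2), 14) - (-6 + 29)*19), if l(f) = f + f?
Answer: -556/15 ≈ -37.067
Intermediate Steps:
l(f) = 2*f
I(W) = 1
Y(v, c) = 2*c**2 (Y(v, c) = (2*c)*c = 2*c**2)
1668/(Y(I(2), 14) - (-6 + 29)*19) = 1668/(2*14**2 - (-6 + 29)*19) = 1668/(2*196 - 23*19) = 1668/(392 - 1*437) = 1668/(392 - 437) = 1668/(-45) = 1668*(-1/45) = -556/15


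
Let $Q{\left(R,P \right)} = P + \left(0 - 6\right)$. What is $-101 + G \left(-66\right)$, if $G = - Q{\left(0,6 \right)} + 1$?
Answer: $-167$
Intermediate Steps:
$Q{\left(R,P \right)} = -6 + P$ ($Q{\left(R,P \right)} = P + \left(0 - 6\right) = P - 6 = -6 + P$)
$G = 1$ ($G = - (-6 + 6) + 1 = \left(-1\right) 0 + 1 = 0 + 1 = 1$)
$-101 + G \left(-66\right) = -101 + 1 \left(-66\right) = -101 - 66 = -167$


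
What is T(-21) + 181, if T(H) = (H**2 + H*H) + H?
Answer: 1042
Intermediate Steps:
T(H) = H + 2*H**2 (T(H) = (H**2 + H**2) + H = 2*H**2 + H = H + 2*H**2)
T(-21) + 181 = -21*(1 + 2*(-21)) + 181 = -21*(1 - 42) + 181 = -21*(-41) + 181 = 861 + 181 = 1042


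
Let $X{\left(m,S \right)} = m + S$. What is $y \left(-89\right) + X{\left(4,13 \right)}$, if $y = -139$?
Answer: $12388$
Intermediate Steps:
$X{\left(m,S \right)} = S + m$
$y \left(-89\right) + X{\left(4,13 \right)} = \left(-139\right) \left(-89\right) + \left(13 + 4\right) = 12371 + 17 = 12388$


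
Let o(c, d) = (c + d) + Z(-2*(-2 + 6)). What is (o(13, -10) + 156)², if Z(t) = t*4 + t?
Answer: 14161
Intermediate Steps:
Z(t) = 5*t (Z(t) = 4*t + t = 5*t)
o(c, d) = -40 + c + d (o(c, d) = (c + d) + 5*(-2*(-2 + 6)) = (c + d) + 5*(-2*4) = (c + d) + 5*(-8) = (c + d) - 40 = -40 + c + d)
(o(13, -10) + 156)² = ((-40 + 13 - 10) + 156)² = (-37 + 156)² = 119² = 14161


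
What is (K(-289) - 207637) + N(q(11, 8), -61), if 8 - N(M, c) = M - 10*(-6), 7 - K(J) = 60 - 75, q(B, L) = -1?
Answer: -207666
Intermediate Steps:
K(J) = 22 (K(J) = 7 - (60 - 75) = 7 - 1*(-15) = 7 + 15 = 22)
N(M, c) = -52 - M (N(M, c) = 8 - (M - 10*(-6)) = 8 - (M + 60) = 8 - (60 + M) = 8 + (-60 - M) = -52 - M)
(K(-289) - 207637) + N(q(11, 8), -61) = (22 - 207637) + (-52 - 1*(-1)) = -207615 + (-52 + 1) = -207615 - 51 = -207666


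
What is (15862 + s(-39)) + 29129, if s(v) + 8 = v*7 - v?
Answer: 44749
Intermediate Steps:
s(v) = -8 + 6*v (s(v) = -8 + (v*7 - v) = -8 + (7*v - v) = -8 + 6*v)
(15862 + s(-39)) + 29129 = (15862 + (-8 + 6*(-39))) + 29129 = (15862 + (-8 - 234)) + 29129 = (15862 - 242) + 29129 = 15620 + 29129 = 44749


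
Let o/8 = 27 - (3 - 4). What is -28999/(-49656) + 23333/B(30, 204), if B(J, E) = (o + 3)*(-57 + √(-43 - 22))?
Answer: -22113113407/18677558184 - 23333*I*√65/752278 ≈ -1.1839 - 0.25006*I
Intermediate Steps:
o = 224 (o = 8*(27 - (3 - 4)) = 8*(27 - (-1)) = 8*(27 - 1*(-1)) = 8*(27 + 1) = 8*28 = 224)
B(J, E) = -12939 + 227*I*√65 (B(J, E) = (224 + 3)*(-57 + √(-43 - 22)) = 227*(-57 + √(-65)) = 227*(-57 + I*√65) = -12939 + 227*I*√65)
-28999/(-49656) + 23333/B(30, 204) = -28999/(-49656) + 23333/(-12939 + 227*I*√65) = -28999*(-1/49656) + 23333/(-12939 + 227*I*√65) = 28999/49656 + 23333/(-12939 + 227*I*√65)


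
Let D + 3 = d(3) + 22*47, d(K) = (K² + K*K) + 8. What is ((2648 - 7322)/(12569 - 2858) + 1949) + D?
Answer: 9728864/3237 ≈ 3005.5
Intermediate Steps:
d(K) = 8 + 2*K² (d(K) = (K² + K²) + 8 = 2*K² + 8 = 8 + 2*K²)
D = 1057 (D = -3 + ((8 + 2*3²) + 22*47) = -3 + ((8 + 2*9) + 1034) = -3 + ((8 + 18) + 1034) = -3 + (26 + 1034) = -3 + 1060 = 1057)
((2648 - 7322)/(12569 - 2858) + 1949) + D = ((2648 - 7322)/(12569 - 2858) + 1949) + 1057 = (-4674/9711 + 1949) + 1057 = (-4674*1/9711 + 1949) + 1057 = (-1558/3237 + 1949) + 1057 = 6307355/3237 + 1057 = 9728864/3237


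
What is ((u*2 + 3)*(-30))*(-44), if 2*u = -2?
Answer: 1320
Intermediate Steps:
u = -1 (u = (1/2)*(-2) = -1)
((u*2 + 3)*(-30))*(-44) = ((-1*2 + 3)*(-30))*(-44) = ((-2 + 3)*(-30))*(-44) = (1*(-30))*(-44) = -30*(-44) = 1320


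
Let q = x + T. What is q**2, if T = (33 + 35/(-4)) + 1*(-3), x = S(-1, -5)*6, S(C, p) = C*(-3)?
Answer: 24649/16 ≈ 1540.6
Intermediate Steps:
S(C, p) = -3*C
x = 18 (x = -3*(-1)*6 = 3*6 = 18)
T = 85/4 (T = (33 + 35*(-1/4)) - 3 = (33 - 35/4) - 3 = 97/4 - 3 = 85/4 ≈ 21.250)
q = 157/4 (q = 18 + 85/4 = 157/4 ≈ 39.250)
q**2 = (157/4)**2 = 24649/16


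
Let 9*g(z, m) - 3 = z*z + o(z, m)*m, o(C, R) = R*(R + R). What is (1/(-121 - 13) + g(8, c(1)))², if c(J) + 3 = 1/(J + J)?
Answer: 91450969/5817744 ≈ 15.719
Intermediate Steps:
o(C, R) = 2*R² (o(C, R) = R*(2*R) = 2*R²)
c(J) = -3 + 1/(2*J) (c(J) = -3 + 1/(J + J) = -3 + 1/(2*J))
g(z, m) = ⅓ + z²/9 + 2*m³/9 (g(z, m) = ⅓ + (z*z + (2*m²)*m)/9 = ⅓ + (z² + 2*m³)/9 = ⅓ + (z²/9 + 2*m³/9) = ⅓ + z²/9 + 2*m³/9)
(1/(-121 - 13) + g(8, c(1)))² = (1/(-121 - 13) + (⅓ + (⅑)*8² + 2*(-3 + (½)/1)³/9))² = (1/(-134) + (⅓ + (⅑)*64 + 2*(-3 + (½)*1)³/9))² = (-1/134 + (⅓ + 64/9 + 2*(-3 + ½)³/9))² = (-1/134 + (⅓ + 64/9 + 2*(-5/2)³/9))² = (-1/134 + (⅓ + 64/9 + (2/9)*(-125/8)))² = (-1/134 + (⅓ + 64/9 - 125/36))² = (-1/134 + 143/36)² = (9563/2412)² = 91450969/5817744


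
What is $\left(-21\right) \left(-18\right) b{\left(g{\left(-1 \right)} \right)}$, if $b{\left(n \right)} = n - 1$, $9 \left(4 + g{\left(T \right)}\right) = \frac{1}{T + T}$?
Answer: $-1911$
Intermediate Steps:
$g{\left(T \right)} = -4 + \frac{1}{18 T}$ ($g{\left(T \right)} = -4 + \frac{1}{9 \left(T + T\right)} = -4 + \frac{1}{9 \cdot 2 T} = -4 + \frac{\frac{1}{2} \frac{1}{T}}{9} = -4 + \frac{1}{18 T}$)
$b{\left(n \right)} = -1 + n$
$\left(-21\right) \left(-18\right) b{\left(g{\left(-1 \right)} \right)} = \left(-21\right) \left(-18\right) \left(-1 - \left(4 - \frac{1}{18 \left(-1\right)}\right)\right) = 378 \left(-1 + \left(-4 + \frac{1}{18} \left(-1\right)\right)\right) = 378 \left(-1 - \frac{73}{18}\right) = 378 \left(- \frac{91}{18}\right) = -1911$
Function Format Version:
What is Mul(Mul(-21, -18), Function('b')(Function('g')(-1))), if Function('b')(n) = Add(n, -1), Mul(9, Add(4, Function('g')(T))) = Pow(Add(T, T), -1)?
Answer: -1911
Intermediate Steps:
Function('g')(T) = Add(-4, Mul(Rational(1, 18), Pow(T, -1))) (Function('g')(T) = Add(-4, Mul(Rational(1, 9), Pow(Add(T, T), -1))) = Add(-4, Mul(Rational(1, 9), Pow(Mul(2, T), -1))) = Add(-4, Mul(Rational(1, 9), Mul(Rational(1, 2), Pow(T, -1)))) = Add(-4, Mul(Rational(1, 18), Pow(T, -1))))
Function('b')(n) = Add(-1, n)
Mul(Mul(-21, -18), Function('b')(Function('g')(-1))) = Mul(Mul(-21, -18), Add(-1, Add(-4, Mul(Rational(1, 18), Pow(-1, -1))))) = Mul(378, Add(-1, Add(-4, Mul(Rational(1, 18), -1)))) = Mul(378, Add(-1, Add(-4, Rational(-1, 18)))) = Mul(378, Add(-1, Rational(-73, 18))) = Mul(378, Rational(-91, 18)) = -1911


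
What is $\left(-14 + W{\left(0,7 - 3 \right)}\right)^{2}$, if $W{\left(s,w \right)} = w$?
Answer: $100$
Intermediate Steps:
$\left(-14 + W{\left(0,7 - 3 \right)}\right)^{2} = \left(-14 + \left(7 - 3\right)\right)^{2} = \left(-14 + 4\right)^{2} = \left(-10\right)^{2} = 100$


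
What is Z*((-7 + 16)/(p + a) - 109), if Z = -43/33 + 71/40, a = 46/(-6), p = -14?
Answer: -553847/10725 ≈ -51.641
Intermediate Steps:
a = -23/3 (a = 46*(-⅙) = -23/3 ≈ -7.6667)
Z = 623/1320 (Z = -43*1/33 + 71*(1/40) = -43/33 + 71/40 = 623/1320 ≈ 0.47197)
Z*((-7 + 16)/(p + a) - 109) = 623*((-7 + 16)/(-14 - 23/3) - 109)/1320 = 623*(9/(-65/3) - 109)/1320 = 623*(9*(-3/65) - 109)/1320 = 623*(-27/65 - 109)/1320 = (623/1320)*(-7112/65) = -553847/10725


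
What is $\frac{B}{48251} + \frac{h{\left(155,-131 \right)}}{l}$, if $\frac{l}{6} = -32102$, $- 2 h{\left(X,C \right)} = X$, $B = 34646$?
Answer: $\frac{1907707087}{2655349032} \approx 0.71844$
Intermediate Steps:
$h{\left(X,C \right)} = - \frac{X}{2}$
$l = -192612$ ($l = 6 \left(-32102\right) = -192612$)
$\frac{B}{48251} + \frac{h{\left(155,-131 \right)}}{l} = \frac{34646}{48251} + \frac{\left(- \frac{1}{2}\right) 155}{-192612} = 34646 \cdot \frac{1}{48251} - - \frac{155}{385224} = \frac{34646}{48251} + \frac{155}{385224} = \frac{1907707087}{2655349032}$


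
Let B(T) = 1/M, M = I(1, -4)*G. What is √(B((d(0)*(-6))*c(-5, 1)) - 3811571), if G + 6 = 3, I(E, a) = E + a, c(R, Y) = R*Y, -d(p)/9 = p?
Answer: I*√34304138/3 ≈ 1952.3*I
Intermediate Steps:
d(p) = -9*p
G = -3 (G = -6 + 3 = -3)
M = 9 (M = (1 - 4)*(-3) = -3*(-3) = 9)
B(T) = ⅑ (B(T) = 1/9 = ⅑)
√(B((d(0)*(-6))*c(-5, 1)) - 3811571) = √(⅑ - 3811571) = √(-34304138/9) = I*√34304138/3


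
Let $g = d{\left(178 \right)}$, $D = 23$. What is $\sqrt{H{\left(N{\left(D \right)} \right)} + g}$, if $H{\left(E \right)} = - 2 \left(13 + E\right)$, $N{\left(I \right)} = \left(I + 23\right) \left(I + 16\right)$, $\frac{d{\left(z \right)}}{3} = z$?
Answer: $2 i \sqrt{770} \approx 55.498 i$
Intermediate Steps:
$d{\left(z \right)} = 3 z$
$N{\left(I \right)} = \left(16 + I\right) \left(23 + I\right)$ ($N{\left(I \right)} = \left(23 + I\right) \left(16 + I\right) = \left(16 + I\right) \left(23 + I\right)$)
$H{\left(E \right)} = -26 - 2 E$
$g = 534$ ($g = 3 \cdot 178 = 534$)
$\sqrt{H{\left(N{\left(D \right)} \right)} + g} = \sqrt{\left(-26 - 2 \left(368 + 23^{2} + 39 \cdot 23\right)\right) + 534} = \sqrt{\left(-26 - 2 \left(368 + 529 + 897\right)\right) + 534} = \sqrt{\left(-26 - 3588\right) + 534} = \sqrt{-3614 + 534} = \sqrt{-3080} = 2 i \sqrt{770}$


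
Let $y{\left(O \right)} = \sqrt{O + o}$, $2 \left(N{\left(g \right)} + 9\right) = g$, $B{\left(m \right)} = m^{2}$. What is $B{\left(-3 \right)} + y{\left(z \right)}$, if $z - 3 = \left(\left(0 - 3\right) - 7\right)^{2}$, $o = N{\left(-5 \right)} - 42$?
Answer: $9 + \frac{3 \sqrt{22}}{2} \approx 16.036$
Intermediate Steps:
$N{\left(g \right)} = -9 + \frac{g}{2}$
$o = - \frac{107}{2}$ ($o = \left(-9 + \frac{1}{2} \left(-5\right)\right) - 42 = \left(-9 - \frac{5}{2}\right) - 42 = - \frac{23}{2} - 42 = - \frac{107}{2} \approx -53.5$)
$z = 103$ ($z = 3 + \left(\left(0 - 3\right) - 7\right)^{2} = 3 + \left(-3 - 7\right)^{2} = 3 + \left(-10\right)^{2} = 3 + 100 = 103$)
$y{\left(O \right)} = \sqrt{- \frac{107}{2} + O}$ ($y{\left(O \right)} = \sqrt{O - \frac{107}{2}} = \sqrt{- \frac{107}{2} + O}$)
$B{\left(-3 \right)} + y{\left(z \right)} = \left(-3\right)^{2} + \frac{\sqrt{-214 + 4 \cdot 103}}{2} = 9 + \frac{\sqrt{-214 + 412}}{2} = 9 + \frac{\sqrt{198}}{2} = 9 + \frac{3 \sqrt{22}}{2}$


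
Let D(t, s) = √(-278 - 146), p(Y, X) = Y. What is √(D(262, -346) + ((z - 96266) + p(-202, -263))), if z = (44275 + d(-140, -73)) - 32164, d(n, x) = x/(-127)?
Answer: √(-1360584782 + 32258*I*√106)/127 ≈ 0.035448 + 290.44*I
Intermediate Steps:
D(t, s) = 2*I*√106 (D(t, s) = √(-424) = 2*I*√106)
d(n, x) = -x/127 (d(n, x) = x*(-1/127) = -x/127)
z = 1538170/127 (z = (44275 - 1/127*(-73)) - 32164 = (44275 + 73/127) - 32164 = 5622998/127 - 32164 = 1538170/127 ≈ 12112.)
√(D(262, -346) + ((z - 96266) + p(-202, -263))) = √(2*I*√106 + ((1538170/127 - 96266) - 202)) = √(2*I*√106 + (-10687612/127 - 202)) = √(2*I*√106 - 10713266/127) = √(-10713266/127 + 2*I*√106)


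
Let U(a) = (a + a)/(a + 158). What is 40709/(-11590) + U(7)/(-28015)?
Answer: -37635299407/10714897050 ≈ -3.5124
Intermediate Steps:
U(a) = 2*a/(158 + a) (U(a) = (2*a)/(158 + a) = 2*a/(158 + a))
40709/(-11590) + U(7)/(-28015) = 40709/(-11590) + (2*7/(158 + 7))/(-28015) = 40709*(-1/11590) + (2*7/165)*(-1/28015) = -40709/11590 + (2*7*(1/165))*(-1/28015) = -40709/11590 + (14/165)*(-1/28015) = -40709/11590 - 14/4622475 = -37635299407/10714897050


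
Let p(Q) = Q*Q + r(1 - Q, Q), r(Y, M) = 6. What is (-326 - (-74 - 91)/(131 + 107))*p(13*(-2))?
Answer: -26401243/119 ≈ -2.2186e+5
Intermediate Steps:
p(Q) = 6 + Q² (p(Q) = Q*Q + 6 = Q² + 6 = 6 + Q²)
(-326 - (-74 - 91)/(131 + 107))*p(13*(-2)) = (-326 - (-74 - 91)/(131 + 107))*(6 + (13*(-2))²) = (-326 - (-165)/238)*(6 + (-26)²) = (-326 - (-165)/238)*(6 + 676) = (-326 - 1*(-165/238))*682 = (-326 + 165/238)*682 = -77423/238*682 = -26401243/119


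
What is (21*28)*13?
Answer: 7644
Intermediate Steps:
(21*28)*13 = 588*13 = 7644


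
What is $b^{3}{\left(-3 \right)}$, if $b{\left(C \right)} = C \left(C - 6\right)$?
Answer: $19683$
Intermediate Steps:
$b{\left(C \right)} = C \left(-6 + C\right)$
$b^{3}{\left(-3 \right)} = \left(- 3 \left(-6 - 3\right)\right)^{3} = \left(\left(-3\right) \left(-9\right)\right)^{3} = 27^{3} = 19683$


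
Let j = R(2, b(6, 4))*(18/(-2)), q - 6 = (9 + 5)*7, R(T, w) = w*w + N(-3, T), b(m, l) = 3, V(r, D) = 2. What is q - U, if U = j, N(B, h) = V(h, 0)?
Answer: 203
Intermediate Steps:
N(B, h) = 2
R(T, w) = 2 + w**2 (R(T, w) = w*w + 2 = w**2 + 2 = 2 + w**2)
q = 104 (q = 6 + (9 + 5)*7 = 6 + 14*7 = 6 + 98 = 104)
j = -99 (j = (2 + 3**2)*(18/(-2)) = (2 + 9)*(18*(-1/2)) = 11*(-9) = -99)
U = -99
q - U = 104 - 1*(-99) = 104 + 99 = 203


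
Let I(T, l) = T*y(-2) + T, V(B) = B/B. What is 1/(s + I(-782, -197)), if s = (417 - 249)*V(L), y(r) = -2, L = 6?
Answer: 1/950 ≈ 0.0010526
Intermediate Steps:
V(B) = 1
I(T, l) = -T (I(T, l) = T*(-2) + T = -2*T + T = -T)
s = 168 (s = (417 - 249)*1 = 168*1 = 168)
1/(s + I(-782, -197)) = 1/(168 - 1*(-782)) = 1/(168 + 782) = 1/950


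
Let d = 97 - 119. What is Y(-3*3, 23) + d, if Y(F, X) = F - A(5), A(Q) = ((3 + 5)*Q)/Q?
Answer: -39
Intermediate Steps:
d = -22
A(Q) = 8 (A(Q) = (8*Q)/Q = 8)
Y(F, X) = -8 + F (Y(F, X) = F - 1*8 = F - 8 = -8 + F)
Y(-3*3, 23) + d = (-8 - 3*3) - 22 = (-8 - 9) - 22 = -17 - 22 = -39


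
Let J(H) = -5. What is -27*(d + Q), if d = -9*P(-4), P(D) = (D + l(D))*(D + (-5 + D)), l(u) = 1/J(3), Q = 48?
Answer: 59859/5 ≈ 11972.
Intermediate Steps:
l(u) = -⅕ (l(u) = 1/(-5) = -⅕)
P(D) = (-5 + 2*D)*(-⅕ + D) (P(D) = (D - ⅕)*(D + (-5 + D)) = (-⅕ + D)*(-5 + 2*D) = (-5 + 2*D)*(-⅕ + D))
d = -2457/5 (d = -9*(1 + 2*(-4)² - 27/5*(-4)) = -9*(1 + 2*16 + 108/5) = -9*(1 + 32 + 108/5) = -9*273/5 = -2457/5 ≈ -491.40)
-27*(d + Q) = -27*(-2457/5 + 48) = -27*(-2217/5) = 59859/5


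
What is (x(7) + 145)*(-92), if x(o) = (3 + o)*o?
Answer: -19780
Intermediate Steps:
x(o) = o*(3 + o)
(x(7) + 145)*(-92) = (7*(3 + 7) + 145)*(-92) = (7*10 + 145)*(-92) = (70 + 145)*(-92) = 215*(-92) = -19780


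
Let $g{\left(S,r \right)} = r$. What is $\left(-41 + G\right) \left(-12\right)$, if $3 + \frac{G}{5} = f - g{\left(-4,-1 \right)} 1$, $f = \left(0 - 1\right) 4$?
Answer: $852$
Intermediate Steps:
$f = -4$ ($f = \left(-1\right) 4 = -4$)
$G = -30$ ($G = -15 + 5 \left(-4 - \left(-1\right) 1\right) = -15 + 5 \left(-4 - -1\right) = -15 + 5 \left(-4 + 1\right) = -15 + 5 \left(-3\right) = -15 - 15 = -30$)
$\left(-41 + G\right) \left(-12\right) = \left(-41 - 30\right) \left(-12\right) = \left(-71\right) \left(-12\right) = 852$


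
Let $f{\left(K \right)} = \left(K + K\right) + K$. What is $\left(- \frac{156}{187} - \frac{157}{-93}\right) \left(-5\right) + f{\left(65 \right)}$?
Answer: $\frac{3316990}{17391} \approx 190.73$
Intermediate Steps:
$f{\left(K \right)} = 3 K$ ($f{\left(K \right)} = 2 K + K = 3 K$)
$\left(- \frac{156}{187} - \frac{157}{-93}\right) \left(-5\right) + f{\left(65 \right)} = \left(- \frac{156}{187} - \frac{157}{-93}\right) \left(-5\right) + 3 \cdot 65 = \left(\left(-156\right) \frac{1}{187} - - \frac{157}{93}\right) \left(-5\right) + 195 = \left(- \frac{156}{187} + \frac{157}{93}\right) \left(-5\right) + 195 = \frac{14851}{17391} \left(-5\right) + 195 = - \frac{74255}{17391} + 195 = \frac{3316990}{17391}$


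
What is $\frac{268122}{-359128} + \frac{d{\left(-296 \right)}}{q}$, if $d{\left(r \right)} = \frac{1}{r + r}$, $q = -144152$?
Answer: $- \frac{2860123823365}{3830907439744} \approx -0.74659$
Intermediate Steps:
$d{\left(r \right)} = \frac{1}{2 r}$
$\frac{268122}{-359128} + \frac{d{\left(-296 \right)}}{q} = \frac{268122}{-359128} + \frac{\frac{1}{2} \frac{1}{-296}}{-144152} = 268122 \left(- \frac{1}{359128}\right) + \frac{1}{2} \left(- \frac{1}{296}\right) \left(- \frac{1}{144152}\right) = - \frac{134061}{179564} - - \frac{1}{85337984} = - \frac{134061}{179564} + \frac{1}{85337984} = - \frac{2860123823365}{3830907439744}$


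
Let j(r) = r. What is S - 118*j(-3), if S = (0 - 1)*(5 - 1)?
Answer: 350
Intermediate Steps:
S = -4 (S = -1*4 = -4)
S - 118*j(-3) = -4 - 118*(-3) = -4 + 354 = 350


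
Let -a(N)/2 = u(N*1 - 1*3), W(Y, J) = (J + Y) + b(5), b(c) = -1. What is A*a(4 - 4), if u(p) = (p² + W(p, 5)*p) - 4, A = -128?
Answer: 512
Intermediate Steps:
W(Y, J) = -1 + J + Y (W(Y, J) = (J + Y) - 1 = -1 + J + Y)
u(p) = -4 + p² + p*(4 + p) (u(p) = (p² + (-1 + 5 + p)*p) - 4 = (p² + (4 + p)*p) - 4 = (p² + p*(4 + p)) - 4 = -4 + p² + p*(4 + p))
a(N) = 8 - 2*(-3 + N)² - 2*(1 + N)*(-3 + N) (a(N) = -2*(-4 + (N*1 - 1*3)² + (N*1 - 1*3)*(4 + (N*1 - 1*3))) = -2*(-4 + (N - 3)² + (N - 3)*(4 + (N - 3))) = -2*(-4 + (-3 + N)² + (-3 + N)*(4 + (-3 + N))) = -2*(-4 + (-3 + N)² + (-3 + N)*(1 + N)) = -2*(-4 + (-3 + N)² + (1 + N)*(-3 + N)) = 8 - 2*(-3 + N)² - 2*(1 + N)*(-3 + N))
A*a(4 - 4) = -128*(-4 - 4*(4 - 4)² + 16*(4 - 4)) = -128*(-4 - 4*0² + 16*0) = -128*(-4 - 4*0 + 0) = -128*(-4 + 0 + 0) = -128*(-4) = 512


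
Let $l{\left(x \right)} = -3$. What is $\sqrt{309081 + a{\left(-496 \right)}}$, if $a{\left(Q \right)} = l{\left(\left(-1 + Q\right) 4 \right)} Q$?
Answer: $\sqrt{310569} \approx 557.29$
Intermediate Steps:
$a{\left(Q \right)} = - 3 Q$
$\sqrt{309081 + a{\left(-496 \right)}} = \sqrt{309081 - -1488} = \sqrt{309081 + 1488} = \sqrt{310569}$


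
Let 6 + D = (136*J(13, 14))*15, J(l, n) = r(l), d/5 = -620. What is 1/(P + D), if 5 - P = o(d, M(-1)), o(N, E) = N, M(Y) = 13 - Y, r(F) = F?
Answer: 1/29619 ≈ 3.3762e-5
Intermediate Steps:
d = -3100 (d = 5*(-620) = -3100)
J(l, n) = l
P = 3105 (P = 5 - 1*(-3100) = 5 + 3100 = 3105)
D = 26514 (D = -6 + (136*13)*15 = -6 + 1768*15 = -6 + 26520 = 26514)
1/(P + D) = 1/(3105 + 26514) = 1/29619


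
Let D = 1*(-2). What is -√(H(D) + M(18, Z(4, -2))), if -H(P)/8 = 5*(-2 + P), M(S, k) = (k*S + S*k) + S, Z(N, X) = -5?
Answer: -I*√2 ≈ -1.4142*I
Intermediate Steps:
D = -2
M(S, k) = S + 2*S*k (M(S, k) = (S*k + S*k) + S = 2*S*k + S = S + 2*S*k)
H(P) = 80 - 40*P (H(P) = -40*(-2 + P) = -8*(-10 + 5*P) = 80 - 40*P)
-√(H(D) + M(18, Z(4, -2))) = -√((80 - 40*(-2)) + 18*(1 + 2*(-5))) = -√((80 + 80) + 18*(1 - 10)) = -√(160 + 18*(-9)) = -√(160 - 162) = -√(-2) = -I*√2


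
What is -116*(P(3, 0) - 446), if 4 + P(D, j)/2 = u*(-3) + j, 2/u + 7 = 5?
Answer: 51968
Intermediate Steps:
u = -1 (u = 2/(-7 + 5) = 2/(-2) = 2*(-1/2) = -1)
P(D, j) = -2 + 2*j (P(D, j) = -8 + 2*(-1*(-3) + j) = -8 + 2*(3 + j) = -8 + (6 + 2*j) = -2 + 2*j)
-116*(P(3, 0) - 446) = -116*((-2 + 2*0) - 446) = -116*((-2 + 0) - 446) = -116*(-2 - 446) = -116*(-448) = 51968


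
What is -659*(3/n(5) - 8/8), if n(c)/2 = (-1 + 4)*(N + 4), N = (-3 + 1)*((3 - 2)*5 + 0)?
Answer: 8567/12 ≈ 713.92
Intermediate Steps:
N = -10 (N = -2*(1*5 + 0) = -2*(5 + 0) = -2*5 = -10)
n(c) = -36 (n(c) = 2*((-1 + 4)*(-10 + 4)) = 2*(3*(-6)) = 2*(-18) = -36)
-659*(3/n(5) - 8/8) = -659*(3/(-36) - 8/8) = -659*(3*(-1/36) - 8*⅛) = -659*(-1/12 - 1) = -659*(-13/12) = 8567/12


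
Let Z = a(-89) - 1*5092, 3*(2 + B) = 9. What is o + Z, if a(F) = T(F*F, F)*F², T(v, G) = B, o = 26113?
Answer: 28942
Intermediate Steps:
B = 1 (B = -2 + (⅓)*9 = -2 + 3 = 1)
T(v, G) = 1
a(F) = F² (a(F) = 1*F² = F²)
Z = 2829 (Z = (-89)² - 1*5092 = 7921 - 5092 = 2829)
o + Z = 26113 + 2829 = 28942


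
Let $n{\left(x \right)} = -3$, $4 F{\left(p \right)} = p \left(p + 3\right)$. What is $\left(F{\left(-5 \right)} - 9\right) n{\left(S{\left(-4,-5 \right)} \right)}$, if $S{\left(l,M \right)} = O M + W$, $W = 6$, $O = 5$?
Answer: $\frac{39}{2} \approx 19.5$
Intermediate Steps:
$F{\left(p \right)} = \frac{p \left(3 + p\right)}{4}$ ($F{\left(p \right)} = \frac{p \left(p + 3\right)}{4} = \frac{p \left(3 + p\right)}{4}$)
$S{\left(l,M \right)} = 6 + 5 M$ ($S{\left(l,M \right)} = 5 M + 6 = 6 + 5 M$)
$\left(F{\left(-5 \right)} - 9\right) n{\left(S{\left(-4,-5 \right)} \right)} = \left(\frac{1}{4} \left(-5\right) \left(3 - 5\right) - 9\right) \left(-3\right) = \left(\frac{1}{4} \left(-5\right) \left(-2\right) - 9\right) \left(-3\right) = \left(\frac{5}{2} - 9\right) \left(-3\right) = \left(- \frac{13}{2}\right) \left(-3\right) = \frac{39}{2}$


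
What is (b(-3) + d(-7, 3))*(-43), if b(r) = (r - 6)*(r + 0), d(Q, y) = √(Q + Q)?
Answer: -1161 - 43*I*√14 ≈ -1161.0 - 160.89*I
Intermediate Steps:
d(Q, y) = √2*√Q (d(Q, y) = √(2*Q) = √2*√Q)
b(r) = r*(-6 + r) (b(r) = (-6 + r)*r = r*(-6 + r))
(b(-3) + d(-7, 3))*(-43) = (-3*(-6 - 3) + √2*√(-7))*(-43) = (-3*(-9) + √2*(I*√7))*(-43) = (27 + I*√14)*(-43) = -1161 - 43*I*√14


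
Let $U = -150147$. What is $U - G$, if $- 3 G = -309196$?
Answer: $- \frac{759637}{3} \approx -2.5321 \cdot 10^{5}$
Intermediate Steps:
$G = \frac{309196}{3}$ ($G = \left(- \frac{1}{3}\right) \left(-309196\right) = \frac{309196}{3} \approx 1.0307 \cdot 10^{5}$)
$U - G = -150147 - \frac{309196}{3} = - \frac{759637}{3}$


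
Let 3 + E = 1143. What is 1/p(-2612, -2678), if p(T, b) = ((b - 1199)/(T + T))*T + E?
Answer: -2/1597 ≈ -0.0012523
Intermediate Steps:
E = 1140 (E = -3 + 1143 = 1140)
p(T, b) = 1081/2 + b/2 (p(T, b) = ((b - 1199)/(T + T))*T + 1140 = ((-1199 + b)/((2*T)))*T + 1140 = ((-1199 + b)*(1/(2*T)))*T + 1140 = ((-1199 + b)/(2*T))*T + 1140 = (-1199/2 + b/2) + 1140 = 1081/2 + b/2)
1/p(-2612, -2678) = 1/(1081/2 + (½)*(-2678)) = 1/(1081/2 - 1339) = 1/(-1597/2) = -2/1597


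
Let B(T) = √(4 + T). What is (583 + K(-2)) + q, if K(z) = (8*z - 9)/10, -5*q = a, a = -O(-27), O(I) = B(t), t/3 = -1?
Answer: 5807/10 ≈ 580.70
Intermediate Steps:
t = -3 (t = 3*(-1) = -3)
O(I) = 1 (O(I) = √(4 - 3) = √1 = 1)
a = -1 (a = -1*1 = -1)
q = ⅕ (q = -⅕*(-1) = ⅕ ≈ 0.20000)
K(z) = -9/10 + 4*z/5 (K(z) = (-9 + 8*z)*(⅒) = -9/10 + 4*z/5)
(583 + K(-2)) + q = (583 + (-9/10 + (⅘)*(-2))) + ⅕ = (583 + (-9/10 - 8/5)) + ⅕ = (583 - 5/2) + ⅕ = 1161/2 + ⅕ = 5807/10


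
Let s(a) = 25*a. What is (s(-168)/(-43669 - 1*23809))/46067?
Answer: 300/222036359 ≈ 1.3511e-6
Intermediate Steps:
(s(-168)/(-43669 - 1*23809))/46067 = ((25*(-168))/(-43669 - 1*23809))/46067 = -4200/(-43669 - 23809)*(1/46067) = -4200/(-67478)*(1/46067) = -4200*(-1/67478)*(1/46067) = (2100/33739)*(1/46067) = 300/222036359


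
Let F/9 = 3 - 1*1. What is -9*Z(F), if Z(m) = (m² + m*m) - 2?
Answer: -5814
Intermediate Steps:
F = 18 (F = 9*(3 - 1*1) = 9*(3 - 1) = 9*2 = 18)
Z(m) = -2 + 2*m² (Z(m) = (m² + m²) - 2 = 2*m² - 2 = -2 + 2*m²)
-9*Z(F) = -9*(-2 + 2*18²) = -9*(-2 + 2*324) = -9*(-2 + 648) = -9*646 = -5814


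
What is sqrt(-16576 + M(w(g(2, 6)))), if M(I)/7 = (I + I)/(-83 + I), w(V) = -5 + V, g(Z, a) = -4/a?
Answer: I*sqrt(5983613)/19 ≈ 128.74*I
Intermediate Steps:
M(I) = 14*I/(-83 + I) (M(I) = 7*((I + I)/(-83 + I)) = 7*((2*I)/(-83 + I)) = 7*(2*I/(-83 + I)) = 14*I/(-83 + I))
sqrt(-16576 + M(w(g(2, 6)))) = sqrt(-16576 + 14*(-5 - 4/6)/(-83 + (-5 - 4/6))) = sqrt(-16576 + 14*(-5 - 4*1/6)/(-83 + (-5 - 4*1/6))) = sqrt(-16576 + 14*(-5 - 2/3)/(-83 + (-5 - 2/3))) = sqrt(-16576 + 14*(-17/3)/(-83 - 17/3)) = sqrt(-16576 + 14*(-17/3)/(-266/3)) = sqrt(-16576 + 14*(-17/3)*(-3/266)) = sqrt(-16576 + 17/19) = sqrt(-314927/19) = I*sqrt(5983613)/19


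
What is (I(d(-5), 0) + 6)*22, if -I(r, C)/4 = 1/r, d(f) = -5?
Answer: 748/5 ≈ 149.60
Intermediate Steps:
I(r, C) = -4/r
(I(d(-5), 0) + 6)*22 = (-4/(-5) + 6)*22 = (-4*(-⅕) + 6)*22 = (⅘ + 6)*22 = (34/5)*22 = 748/5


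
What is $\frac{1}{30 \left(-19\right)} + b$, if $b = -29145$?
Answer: $- \frac{16612651}{570} \approx -29145.0$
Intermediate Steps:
$\frac{1}{30 \left(-19\right)} + b = \frac{1}{30 \left(-19\right)} - 29145 = \frac{1}{-570} - 29145 = - \frac{1}{570} - 29145 = - \frac{16612651}{570}$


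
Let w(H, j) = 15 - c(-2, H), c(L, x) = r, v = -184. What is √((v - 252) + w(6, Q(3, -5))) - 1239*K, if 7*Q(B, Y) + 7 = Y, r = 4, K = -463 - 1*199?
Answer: 820218 + 5*I*√17 ≈ 8.2022e+5 + 20.616*I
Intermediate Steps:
K = -662 (K = -463 - 199 = -662)
c(L, x) = 4
Q(B, Y) = -1 + Y/7
w(H, j) = 11 (w(H, j) = 15 - 1*4 = 15 - 4 = 11)
√((v - 252) + w(6, Q(3, -5))) - 1239*K = √((-184 - 252) + 11) - 1239*(-662) = √(-436 + 11) + 820218 = √(-425) + 820218 = 5*I*√17 + 820218 = 820218 + 5*I*√17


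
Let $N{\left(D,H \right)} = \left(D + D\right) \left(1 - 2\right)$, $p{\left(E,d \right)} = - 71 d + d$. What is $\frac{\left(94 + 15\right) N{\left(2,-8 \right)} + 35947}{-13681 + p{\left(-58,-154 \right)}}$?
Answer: $- \frac{11837}{967} \approx -12.241$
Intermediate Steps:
$p{\left(E,d \right)} = - 70 d$
$N{\left(D,H \right)} = - 2 D$ ($N{\left(D,H \right)} = 2 D \left(-1\right) = - 2 D$)
$\frac{\left(94 + 15\right) N{\left(2,-8 \right)} + 35947}{-13681 + p{\left(-58,-154 \right)}} = \frac{\left(94 + 15\right) \left(\left(-2\right) 2\right) + 35947}{-13681 - -10780} = \frac{109 \left(-4\right) + 35947}{-13681 + 10780} = \frac{-436 + 35947}{-2901} = 35511 \left(- \frac{1}{2901}\right) = - \frac{11837}{967}$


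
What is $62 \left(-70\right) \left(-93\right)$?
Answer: $403620$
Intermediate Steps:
$62 \left(-70\right) \left(-93\right) = \left(-4340\right) \left(-93\right) = 403620$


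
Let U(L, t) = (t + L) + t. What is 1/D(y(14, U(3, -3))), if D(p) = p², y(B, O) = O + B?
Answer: 1/121 ≈ 0.0082645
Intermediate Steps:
U(L, t) = L + 2*t (U(L, t) = (L + t) + t = L + 2*t)
y(B, O) = B + O
1/D(y(14, U(3, -3))) = 1/((14 + (3 + 2*(-3)))²) = 1/((14 + (3 - 6))²) = 1/((14 - 3)²) = 1/(11²) = 1/121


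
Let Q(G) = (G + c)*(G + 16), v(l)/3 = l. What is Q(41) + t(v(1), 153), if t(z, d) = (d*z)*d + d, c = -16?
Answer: 71805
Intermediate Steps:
v(l) = 3*l
t(z, d) = d + z*d² (t(z, d) = z*d² + d = d + z*d²)
Q(G) = (-16 + G)*(16 + G) (Q(G) = (G - 16)*(G + 16) = (-16 + G)*(16 + G))
Q(41) + t(v(1), 153) = (-256 + 41²) + 153*(1 + 153*(3*1)) = (-256 + 1681) + 153*(1 + 153*3) = 1425 + 153*(1 + 459) = 1425 + 153*460 = 1425 + 70380 = 71805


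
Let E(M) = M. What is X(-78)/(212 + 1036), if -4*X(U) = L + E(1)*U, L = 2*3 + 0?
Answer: 3/208 ≈ 0.014423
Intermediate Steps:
L = 6 (L = 6 + 0 = 6)
X(U) = -3/2 - U/4 (X(U) = -(6 + 1*U)/4 = -(6 + U)/4 = -3/2 - U/4)
X(-78)/(212 + 1036) = (-3/2 - 1/4*(-78))/(212 + 1036) = (-3/2 + 39/2)/1248 = 18*(1/1248) = 3/208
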